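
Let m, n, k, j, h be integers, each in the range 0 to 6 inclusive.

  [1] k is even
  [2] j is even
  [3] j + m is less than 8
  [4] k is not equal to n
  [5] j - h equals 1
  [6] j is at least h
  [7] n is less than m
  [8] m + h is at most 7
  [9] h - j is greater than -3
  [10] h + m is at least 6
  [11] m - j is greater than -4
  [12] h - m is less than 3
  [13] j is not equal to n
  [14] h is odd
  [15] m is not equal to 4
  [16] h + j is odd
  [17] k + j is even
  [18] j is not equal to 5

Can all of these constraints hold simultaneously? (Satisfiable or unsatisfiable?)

Satisfiable

One satisfying assignment is m = 3, n = 1, k = 4, j = 4, h = 3.
For the less obvious constraints — constraint 3: j + m = 7; constraint 5: j - h = 1; constraint 8: m + h = 6 — and the others hold by inspection.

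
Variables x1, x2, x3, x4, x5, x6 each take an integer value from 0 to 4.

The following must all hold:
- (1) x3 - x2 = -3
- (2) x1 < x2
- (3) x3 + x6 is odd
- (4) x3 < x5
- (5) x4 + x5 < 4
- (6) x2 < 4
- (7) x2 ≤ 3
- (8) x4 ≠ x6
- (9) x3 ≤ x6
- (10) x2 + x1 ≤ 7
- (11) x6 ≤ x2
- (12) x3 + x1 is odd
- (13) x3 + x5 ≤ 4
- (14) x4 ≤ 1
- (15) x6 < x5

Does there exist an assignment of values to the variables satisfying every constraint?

The assignment x1 = 1, x2 = 3, x3 = 0, x4 = 0, x5 = 2, x6 = 1 works:
  constraint 1 holds since x3 - x2 = -3.
  constraint 5 holds since x4 + x5 = 2.
The rest check out directly.

Satisfiable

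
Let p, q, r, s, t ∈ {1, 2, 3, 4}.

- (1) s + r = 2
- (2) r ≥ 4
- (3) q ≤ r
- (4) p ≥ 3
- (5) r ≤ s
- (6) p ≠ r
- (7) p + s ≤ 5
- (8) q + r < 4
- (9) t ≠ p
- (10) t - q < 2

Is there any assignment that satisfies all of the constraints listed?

From constraint 4: p ≥ 3. From constraints 2 and 5: s ≥ r ≥ 4. Hence p + s ≥ 7. But constraint 7 requires p + s ≤ 5, and 5 < 7. Contradiction.

Unsatisfiable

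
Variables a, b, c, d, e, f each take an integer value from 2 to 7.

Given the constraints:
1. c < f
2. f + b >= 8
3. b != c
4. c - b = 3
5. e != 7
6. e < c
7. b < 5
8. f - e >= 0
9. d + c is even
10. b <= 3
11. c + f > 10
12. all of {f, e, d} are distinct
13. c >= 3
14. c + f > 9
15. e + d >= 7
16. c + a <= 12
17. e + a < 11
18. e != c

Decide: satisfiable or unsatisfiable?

Setting (a, b, c, d, e, f) = (5, 2, 5, 3, 4, 6) satisfies everything: constraint 2: f + b = 8; constraint 4: c - b = 3, and the others follow.

Satisfiable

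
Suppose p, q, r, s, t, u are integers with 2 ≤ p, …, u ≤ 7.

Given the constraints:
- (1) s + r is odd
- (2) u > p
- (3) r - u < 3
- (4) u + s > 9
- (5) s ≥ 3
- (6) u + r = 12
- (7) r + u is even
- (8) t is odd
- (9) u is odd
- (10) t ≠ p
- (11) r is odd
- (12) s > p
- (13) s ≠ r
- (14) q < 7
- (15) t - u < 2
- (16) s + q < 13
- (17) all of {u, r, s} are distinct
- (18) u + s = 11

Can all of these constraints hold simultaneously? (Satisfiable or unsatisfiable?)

One satisfying assignment is p = 4, q = 5, r = 7, s = 6, t = 5, u = 5.
For the less obvious constraints — constraint 3: r - u = 2; constraint 4: u + s = 11 — and the others hold by inspection.

Satisfiable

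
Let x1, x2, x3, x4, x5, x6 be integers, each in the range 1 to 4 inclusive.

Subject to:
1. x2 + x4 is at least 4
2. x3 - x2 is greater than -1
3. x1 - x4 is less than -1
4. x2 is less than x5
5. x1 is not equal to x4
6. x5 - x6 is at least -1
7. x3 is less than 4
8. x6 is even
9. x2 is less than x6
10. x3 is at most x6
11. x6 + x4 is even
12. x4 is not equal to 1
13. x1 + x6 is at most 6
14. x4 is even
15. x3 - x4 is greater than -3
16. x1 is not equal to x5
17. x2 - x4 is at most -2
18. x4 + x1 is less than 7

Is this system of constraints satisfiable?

Setting (x1, x2, x3, x4, x5, x6) = (2, 2, 2, 4, 4, 4) satisfies everything: constraint 1: x2 + x4 = 6; constraint 2: x3 - x2 = 0, and the others follow.

Satisfiable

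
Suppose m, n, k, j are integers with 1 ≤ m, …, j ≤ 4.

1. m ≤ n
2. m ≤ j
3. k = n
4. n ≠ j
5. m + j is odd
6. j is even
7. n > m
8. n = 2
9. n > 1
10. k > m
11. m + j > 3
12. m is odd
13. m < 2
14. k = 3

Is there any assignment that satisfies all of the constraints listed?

Unsatisfiable

Constraint 14 fixes k = 3 and constraint 8 fixes n = 2, but constraint 3 requires k = n. Since 3 ≠ 2, contradiction.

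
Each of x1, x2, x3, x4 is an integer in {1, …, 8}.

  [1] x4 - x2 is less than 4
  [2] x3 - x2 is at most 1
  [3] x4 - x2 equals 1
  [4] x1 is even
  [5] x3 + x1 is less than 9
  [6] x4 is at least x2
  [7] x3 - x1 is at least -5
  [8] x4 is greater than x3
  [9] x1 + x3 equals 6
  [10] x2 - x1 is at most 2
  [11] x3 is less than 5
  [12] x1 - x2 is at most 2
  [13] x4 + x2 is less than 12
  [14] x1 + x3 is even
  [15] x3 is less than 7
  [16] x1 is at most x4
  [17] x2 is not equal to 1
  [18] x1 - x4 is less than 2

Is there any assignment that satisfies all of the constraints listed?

One satisfying assignment is x1 = 4, x2 = 4, x3 = 2, x4 = 5.
For the less obvious constraints — constraint 1: x4 - x2 = 1; constraint 2: x3 - x2 = -2; constraint 3: x4 - x2 = 1 — and the others hold by inspection.

Satisfiable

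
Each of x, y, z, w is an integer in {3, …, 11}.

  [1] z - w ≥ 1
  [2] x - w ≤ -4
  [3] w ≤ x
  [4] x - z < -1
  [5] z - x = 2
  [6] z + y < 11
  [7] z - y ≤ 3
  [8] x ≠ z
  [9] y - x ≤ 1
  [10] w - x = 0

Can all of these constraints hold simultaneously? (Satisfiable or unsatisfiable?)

Unsatisfiable

Constraints 1, 2, 7, and 9 give y − z ≥ -3, z − w ≥ 1, w − x ≥ 4, x − y ≥ -1.
Adding all 4 inequalities: the left sides telescope to 0, and the right sides sum to (-3) + 1 + 4 + (-1) = 1. So 0 ≥ 1, which is false.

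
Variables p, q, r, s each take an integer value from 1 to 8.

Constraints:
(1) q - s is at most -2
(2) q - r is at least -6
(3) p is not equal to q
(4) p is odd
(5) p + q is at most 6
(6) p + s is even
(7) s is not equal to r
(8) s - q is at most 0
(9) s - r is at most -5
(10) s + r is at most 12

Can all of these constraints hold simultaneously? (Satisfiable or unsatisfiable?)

Unsatisfiable

Constraints 1, 2, and 9 give s − q ≥ 2, q − r ≥ -6, r − s ≥ 5.
Adding all 3 inequalities: the left sides telescope to 0, and the right sides sum to 2 + (-6) + 5 = 1. So 0 ≥ 1, which is false.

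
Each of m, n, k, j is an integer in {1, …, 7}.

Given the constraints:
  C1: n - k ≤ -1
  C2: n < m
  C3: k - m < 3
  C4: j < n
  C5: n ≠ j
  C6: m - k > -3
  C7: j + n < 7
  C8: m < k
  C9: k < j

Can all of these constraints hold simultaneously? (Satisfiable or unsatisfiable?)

Unsatisfiable

Constraints 2, 4, 8, and 9 give j < n, n < m, m < k, k < j. Chaining: j < n < m < k < j, which forces j < j — impossible.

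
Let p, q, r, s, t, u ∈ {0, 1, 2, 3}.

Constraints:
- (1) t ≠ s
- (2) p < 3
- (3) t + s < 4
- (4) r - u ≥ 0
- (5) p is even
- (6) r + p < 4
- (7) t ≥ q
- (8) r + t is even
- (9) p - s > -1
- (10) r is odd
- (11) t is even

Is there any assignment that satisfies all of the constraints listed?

Constraint 10 makes r odd and constraint 11 makes t even, so r + t must be odd. Constraint 8 says r + t is even — contradiction.

Unsatisfiable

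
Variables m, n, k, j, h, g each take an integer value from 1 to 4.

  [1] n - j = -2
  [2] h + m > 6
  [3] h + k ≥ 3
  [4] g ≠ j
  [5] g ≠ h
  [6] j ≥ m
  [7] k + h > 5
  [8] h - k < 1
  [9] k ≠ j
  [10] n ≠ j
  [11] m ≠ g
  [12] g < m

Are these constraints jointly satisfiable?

Take m = 4, n = 2, k = 3, j = 4, h = 3, g = 1. Then constraint 1: n - j = -2; constraint 2: h + m = 7; constraint 3: h + k = 6, and every other listed constraint is also met.

Satisfiable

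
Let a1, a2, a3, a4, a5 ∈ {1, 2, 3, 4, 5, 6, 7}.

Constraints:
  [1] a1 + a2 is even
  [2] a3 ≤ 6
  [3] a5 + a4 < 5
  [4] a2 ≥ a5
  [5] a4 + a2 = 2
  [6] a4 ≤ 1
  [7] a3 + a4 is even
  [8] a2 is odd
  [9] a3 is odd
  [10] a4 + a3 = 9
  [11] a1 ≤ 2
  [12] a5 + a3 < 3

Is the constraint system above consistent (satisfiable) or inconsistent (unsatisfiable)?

Unsatisfiable

From constraint 6: a4 ≤ 1. From constraint 2: a3 ≤ 6. Hence a4 + a3 ≤ 7. But constraint 10 requires a4 + a3 = 9, and 9 > 7. Contradiction.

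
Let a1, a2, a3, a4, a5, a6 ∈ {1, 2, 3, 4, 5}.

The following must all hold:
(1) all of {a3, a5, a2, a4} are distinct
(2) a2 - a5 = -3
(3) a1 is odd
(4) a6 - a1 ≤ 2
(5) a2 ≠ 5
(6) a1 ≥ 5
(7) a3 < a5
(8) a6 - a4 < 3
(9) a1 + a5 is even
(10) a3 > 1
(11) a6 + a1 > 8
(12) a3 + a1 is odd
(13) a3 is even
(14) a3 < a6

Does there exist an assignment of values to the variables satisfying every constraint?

Satisfiable

Try a1 = 5, a2 = 2, a3 = 4, a4 = 3, a5 = 5, a6 = 5.
Check constraint 2: a2 - a5 = -3; constraint 4: a6 - a1 = 0; constraint 8: a6 - a4 = 2. The remaining constraints are straightforward to verify.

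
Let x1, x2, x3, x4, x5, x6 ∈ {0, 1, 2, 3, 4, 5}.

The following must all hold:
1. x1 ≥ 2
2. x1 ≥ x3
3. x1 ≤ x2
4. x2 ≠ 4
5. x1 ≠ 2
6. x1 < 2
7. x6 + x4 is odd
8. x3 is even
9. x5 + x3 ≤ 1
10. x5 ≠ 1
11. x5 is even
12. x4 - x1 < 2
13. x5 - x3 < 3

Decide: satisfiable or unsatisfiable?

Unsatisfiable

From constraint 1: x1 ≥ 2. From constraint 6: x1 ≤ 1. But 1 < 2, so no value of x1 works.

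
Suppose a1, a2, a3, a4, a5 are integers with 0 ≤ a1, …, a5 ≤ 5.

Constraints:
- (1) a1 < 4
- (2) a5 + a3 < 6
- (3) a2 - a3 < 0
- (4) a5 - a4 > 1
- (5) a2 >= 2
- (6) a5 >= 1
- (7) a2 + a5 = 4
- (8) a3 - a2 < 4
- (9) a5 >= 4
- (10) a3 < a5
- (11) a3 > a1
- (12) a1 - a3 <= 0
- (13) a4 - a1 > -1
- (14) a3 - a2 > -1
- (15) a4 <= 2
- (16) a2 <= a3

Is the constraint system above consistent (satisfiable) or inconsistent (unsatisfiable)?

Unsatisfiable

From constraint 5: a2 ≥ 2. From constraint 9: a5 ≥ 4. Hence a2 + a5 ≥ 6. But constraint 7 requires a2 + a5 = 4, and 4 < 6. Contradiction.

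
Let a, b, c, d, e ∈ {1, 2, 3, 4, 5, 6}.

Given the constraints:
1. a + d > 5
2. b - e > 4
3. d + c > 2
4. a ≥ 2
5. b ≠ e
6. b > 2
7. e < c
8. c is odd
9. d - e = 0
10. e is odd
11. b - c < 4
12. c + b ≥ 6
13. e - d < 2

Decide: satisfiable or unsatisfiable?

Satisfiable

One satisfying assignment is a = 6, b = 6, c = 3, d = 1, e = 1.
For the less obvious constraints — constraint 1: a + d = 7; constraint 2: b - e = 5; constraint 3: d + c = 4 — and the others hold by inspection.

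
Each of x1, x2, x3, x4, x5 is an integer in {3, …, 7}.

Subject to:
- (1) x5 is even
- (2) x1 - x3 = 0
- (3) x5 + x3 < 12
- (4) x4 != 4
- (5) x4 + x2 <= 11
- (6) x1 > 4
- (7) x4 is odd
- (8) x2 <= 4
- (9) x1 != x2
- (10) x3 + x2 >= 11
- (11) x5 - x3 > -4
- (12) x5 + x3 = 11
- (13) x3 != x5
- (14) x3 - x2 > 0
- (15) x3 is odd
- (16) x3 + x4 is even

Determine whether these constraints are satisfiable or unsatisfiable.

The assignment x1 = 7, x2 = 4, x3 = 7, x4 = 5, x5 = 4 works:
  constraint 2 holds since x1 - x3 = 0.
  constraint 3 holds since x5 + x3 = 11.
The rest check out directly.

Satisfiable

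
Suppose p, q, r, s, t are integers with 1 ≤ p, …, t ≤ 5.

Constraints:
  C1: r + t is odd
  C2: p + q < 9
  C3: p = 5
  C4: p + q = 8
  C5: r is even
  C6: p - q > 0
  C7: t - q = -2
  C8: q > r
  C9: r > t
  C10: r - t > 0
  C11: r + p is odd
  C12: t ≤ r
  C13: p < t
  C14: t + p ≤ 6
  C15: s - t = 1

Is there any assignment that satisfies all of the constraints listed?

Constraints 6, 8, 10, and 13 give q < p, p < t, t < r, r < q. Chaining: q < p < t < r < q, which forces q < q — impossible.

Unsatisfiable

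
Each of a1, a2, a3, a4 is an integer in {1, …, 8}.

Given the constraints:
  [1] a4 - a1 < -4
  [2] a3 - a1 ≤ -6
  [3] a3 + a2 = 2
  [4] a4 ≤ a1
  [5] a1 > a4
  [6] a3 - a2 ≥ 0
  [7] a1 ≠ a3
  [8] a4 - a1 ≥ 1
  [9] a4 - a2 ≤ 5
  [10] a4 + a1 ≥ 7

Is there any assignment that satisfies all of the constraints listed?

Constraints 2, 6, 8, and 9 give a1 − a3 ≥ 6, a3 − a2 ≥ 0, a2 − a4 ≥ -5, a4 − a1 ≥ 1.
Adding all 4 inequalities: the left sides telescope to 0, and the right sides sum to 6 + 0 + (-5) + 1 = 2. So 0 ≥ 2, which is false.

Unsatisfiable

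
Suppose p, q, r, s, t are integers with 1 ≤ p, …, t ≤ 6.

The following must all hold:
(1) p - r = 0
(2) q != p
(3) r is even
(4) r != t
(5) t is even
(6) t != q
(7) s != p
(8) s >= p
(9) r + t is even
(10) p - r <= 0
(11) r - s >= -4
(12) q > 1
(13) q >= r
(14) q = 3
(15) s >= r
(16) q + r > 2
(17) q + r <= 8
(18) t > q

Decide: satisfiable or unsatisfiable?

Satisfiable

Setting (p, q, r, s, t) = (2, 3, 2, 6, 4) satisfies everything: constraint 1: p - r = 0; constraint 10: p - r = 0; constraint 11: r - s = -4, and the others follow.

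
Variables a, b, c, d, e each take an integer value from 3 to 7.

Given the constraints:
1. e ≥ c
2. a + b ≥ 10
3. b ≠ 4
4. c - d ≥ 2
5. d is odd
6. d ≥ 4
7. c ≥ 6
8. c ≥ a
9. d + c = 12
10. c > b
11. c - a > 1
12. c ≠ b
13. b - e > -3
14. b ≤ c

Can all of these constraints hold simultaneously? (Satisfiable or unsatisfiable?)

Satisfiable

Take a = 5, b = 5, c = 7, d = 5, e = 7. Then constraint 2: a + b = 10; constraint 4: c - d = 2; constraint 9: d + c = 12, and every other listed constraint is also met.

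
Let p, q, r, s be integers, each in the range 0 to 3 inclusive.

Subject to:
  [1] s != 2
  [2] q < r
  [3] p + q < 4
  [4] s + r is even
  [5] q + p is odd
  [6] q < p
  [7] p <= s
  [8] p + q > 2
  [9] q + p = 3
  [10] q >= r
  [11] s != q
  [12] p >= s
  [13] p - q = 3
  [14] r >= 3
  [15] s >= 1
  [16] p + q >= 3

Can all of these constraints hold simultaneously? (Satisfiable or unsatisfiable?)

From constraints 10 and 14: q ≥ r ≥ 3. From constraints 12 and 15: p ≥ s ≥ 1. Hence q + p ≥ 4. But constraint 9 requires q + p = 3, and 3 < 4. Contradiction.

Unsatisfiable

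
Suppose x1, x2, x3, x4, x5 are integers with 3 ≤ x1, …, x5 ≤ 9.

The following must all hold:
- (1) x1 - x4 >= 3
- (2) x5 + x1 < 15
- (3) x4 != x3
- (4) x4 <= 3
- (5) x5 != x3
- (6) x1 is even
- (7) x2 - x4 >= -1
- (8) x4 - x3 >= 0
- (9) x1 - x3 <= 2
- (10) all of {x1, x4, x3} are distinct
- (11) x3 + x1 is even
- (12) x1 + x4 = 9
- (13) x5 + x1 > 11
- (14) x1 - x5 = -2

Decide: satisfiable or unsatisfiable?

Constraints 1, 8, and 9 give x1 − x4 ≥ 3, x4 − x3 ≥ 0, x3 − x1 ≥ -2.
Adding all 3 inequalities: the left sides telescope to 0, and the right sides sum to 3 + 0 + (-2) = 1. So 0 ≥ 1, which is false.

Unsatisfiable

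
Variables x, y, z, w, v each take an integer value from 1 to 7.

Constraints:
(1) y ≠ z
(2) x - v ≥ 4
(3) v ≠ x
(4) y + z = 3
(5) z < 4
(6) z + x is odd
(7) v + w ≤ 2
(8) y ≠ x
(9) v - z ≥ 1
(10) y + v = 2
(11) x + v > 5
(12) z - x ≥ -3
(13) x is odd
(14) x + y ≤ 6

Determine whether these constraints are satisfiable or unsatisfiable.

Constraints 2, 9, and 12 give x − v ≥ 4, v − z ≥ 1, z − x ≥ -3.
Adding all 3 inequalities: the left sides telescope to 0, and the right sides sum to 4 + 1 + (-3) = 2. So 0 ≥ 2, which is false.

Unsatisfiable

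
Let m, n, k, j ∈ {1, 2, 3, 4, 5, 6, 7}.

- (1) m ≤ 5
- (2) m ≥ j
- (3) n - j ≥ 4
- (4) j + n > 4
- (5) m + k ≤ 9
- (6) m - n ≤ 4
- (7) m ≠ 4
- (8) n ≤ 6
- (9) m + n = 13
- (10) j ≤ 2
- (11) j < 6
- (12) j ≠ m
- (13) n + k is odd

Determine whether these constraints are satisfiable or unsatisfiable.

Unsatisfiable

From constraint 1: m ≤ 5. From constraint 8: n ≤ 6. Hence m + n ≤ 11. But constraint 9 requires m + n = 13, and 13 > 11. Contradiction.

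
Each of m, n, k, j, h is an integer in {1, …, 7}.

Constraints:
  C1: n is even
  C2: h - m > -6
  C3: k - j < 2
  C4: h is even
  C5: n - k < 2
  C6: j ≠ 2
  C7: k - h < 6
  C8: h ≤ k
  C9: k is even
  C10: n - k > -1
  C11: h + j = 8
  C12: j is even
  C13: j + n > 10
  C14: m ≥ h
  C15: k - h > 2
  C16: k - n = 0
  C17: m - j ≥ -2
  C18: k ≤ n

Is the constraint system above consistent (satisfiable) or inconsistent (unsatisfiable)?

Satisfiable

Setting (m, n, k, j, h) = (7, 6, 6, 6, 2) satisfies everything: constraint 2: h - m = -5; constraint 3: k - j = 0, and the others follow.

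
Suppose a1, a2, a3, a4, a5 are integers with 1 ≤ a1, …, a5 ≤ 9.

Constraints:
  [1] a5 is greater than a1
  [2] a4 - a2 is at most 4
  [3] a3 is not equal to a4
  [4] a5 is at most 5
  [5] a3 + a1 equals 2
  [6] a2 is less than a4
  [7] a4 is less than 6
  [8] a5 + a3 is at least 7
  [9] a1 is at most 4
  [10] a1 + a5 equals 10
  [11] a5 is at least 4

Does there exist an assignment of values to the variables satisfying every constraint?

Unsatisfiable

From constraint 9: a1 ≤ 4. From constraint 4: a5 ≤ 5. Hence a1 + a5 ≤ 9. But constraint 10 requires a1 + a5 = 10, and 10 > 9. Contradiction.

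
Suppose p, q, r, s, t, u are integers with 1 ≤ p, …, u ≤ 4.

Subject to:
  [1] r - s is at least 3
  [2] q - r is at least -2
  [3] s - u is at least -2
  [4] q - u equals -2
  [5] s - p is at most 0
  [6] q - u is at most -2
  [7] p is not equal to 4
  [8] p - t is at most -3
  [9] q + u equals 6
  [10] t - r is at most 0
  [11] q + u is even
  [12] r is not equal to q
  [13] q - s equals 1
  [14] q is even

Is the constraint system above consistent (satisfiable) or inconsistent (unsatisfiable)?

Unsatisfiable

Constraints 2, 3, 5, 6, 8, and 10 give p − s ≥ 0, s − u ≥ -2, u − q ≥ 2, q − r ≥ -2, r − t ≥ 0, t − p ≥ 3.
Adding all 6 inequalities: the left sides telescope to 0, and the right sides sum to 0 + (-2) + 2 + (-2) + 0 + 3 = 1. So 0 ≥ 1, which is false.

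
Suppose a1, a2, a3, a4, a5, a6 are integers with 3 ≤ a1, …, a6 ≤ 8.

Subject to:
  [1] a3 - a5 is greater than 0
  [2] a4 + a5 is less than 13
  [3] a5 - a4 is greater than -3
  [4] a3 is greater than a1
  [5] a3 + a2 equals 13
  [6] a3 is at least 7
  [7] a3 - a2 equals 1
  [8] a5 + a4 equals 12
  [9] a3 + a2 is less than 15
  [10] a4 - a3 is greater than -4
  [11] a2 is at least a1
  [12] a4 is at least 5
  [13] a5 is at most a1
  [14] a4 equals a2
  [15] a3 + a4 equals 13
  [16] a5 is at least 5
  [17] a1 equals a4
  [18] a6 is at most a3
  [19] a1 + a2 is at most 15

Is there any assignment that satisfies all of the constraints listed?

Satisfiable

Take a1 = 6, a2 = 6, a3 = 7, a4 = 6, a5 = 6, a6 = 7. Then constraint 1: a3 - a5 = 1; constraint 2: a4 + a5 = 12; constraint 3: a5 - a4 = 0, and every other listed constraint is also met.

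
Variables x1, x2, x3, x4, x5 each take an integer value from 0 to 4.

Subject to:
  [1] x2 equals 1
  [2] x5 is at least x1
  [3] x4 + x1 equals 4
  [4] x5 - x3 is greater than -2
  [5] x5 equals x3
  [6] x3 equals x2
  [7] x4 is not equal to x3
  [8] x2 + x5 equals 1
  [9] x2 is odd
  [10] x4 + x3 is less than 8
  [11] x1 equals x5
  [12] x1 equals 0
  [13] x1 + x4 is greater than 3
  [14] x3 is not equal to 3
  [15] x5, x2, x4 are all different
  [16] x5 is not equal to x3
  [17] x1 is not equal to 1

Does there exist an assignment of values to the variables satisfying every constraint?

Constraint 12 fixes x1 = 0 and constraint 1 fixes x2 = 1. Constraints 5, 6, and 11 give x1 = x5 = x3 = x2, so x1 = x2. But 0 ≠ 1 — contradiction.

Unsatisfiable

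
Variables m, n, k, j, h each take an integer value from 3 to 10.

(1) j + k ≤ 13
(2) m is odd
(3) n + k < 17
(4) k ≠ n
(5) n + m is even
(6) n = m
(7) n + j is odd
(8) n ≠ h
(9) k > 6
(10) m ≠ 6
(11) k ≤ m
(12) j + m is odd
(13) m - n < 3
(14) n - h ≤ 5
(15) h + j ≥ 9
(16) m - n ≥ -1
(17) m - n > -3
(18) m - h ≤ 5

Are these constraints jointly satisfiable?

Take m = 9, n = 9, k = 7, j = 6, h = 5. Then constraint 1: j + k = 13; constraint 3: n + k = 16; constraint 13: m - n = 0, and every other listed constraint is also met.

Satisfiable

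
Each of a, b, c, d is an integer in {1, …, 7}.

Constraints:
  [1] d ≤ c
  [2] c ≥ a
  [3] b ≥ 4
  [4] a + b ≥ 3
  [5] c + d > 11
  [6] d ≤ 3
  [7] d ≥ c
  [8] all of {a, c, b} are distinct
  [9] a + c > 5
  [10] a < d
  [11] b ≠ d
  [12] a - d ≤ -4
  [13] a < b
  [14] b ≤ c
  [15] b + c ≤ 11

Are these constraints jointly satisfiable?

Unsatisfiable

From constraints 3 and 14: c ≥ b and b ≥ 4, so c ≥ 4. From constraints 6 and 7: c ≤ d and d ≤ 3, so c ≤ 3. But 3 < 4, so no value of c works.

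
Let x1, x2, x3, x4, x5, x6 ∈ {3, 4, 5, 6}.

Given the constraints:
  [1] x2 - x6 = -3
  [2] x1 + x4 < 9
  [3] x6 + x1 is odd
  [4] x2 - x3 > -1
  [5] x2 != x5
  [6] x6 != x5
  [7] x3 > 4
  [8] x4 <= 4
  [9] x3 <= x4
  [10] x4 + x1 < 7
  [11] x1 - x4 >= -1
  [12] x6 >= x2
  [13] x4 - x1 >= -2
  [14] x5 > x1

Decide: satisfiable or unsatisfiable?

From constraint 7: x3 ≥ 5. From constraints 8 and 9: x3 ≤ x4 and x4 ≤ 4, so x3 ≤ 4. But 4 < 5, so no value of x3 works.

Unsatisfiable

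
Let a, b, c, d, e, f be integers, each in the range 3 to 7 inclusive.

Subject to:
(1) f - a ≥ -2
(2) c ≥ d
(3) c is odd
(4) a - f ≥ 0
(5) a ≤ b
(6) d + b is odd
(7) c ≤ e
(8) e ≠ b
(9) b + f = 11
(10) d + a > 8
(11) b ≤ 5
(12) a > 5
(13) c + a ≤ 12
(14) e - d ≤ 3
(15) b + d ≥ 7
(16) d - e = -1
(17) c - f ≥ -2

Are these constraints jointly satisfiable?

Unsatisfiable

From constraint 12: a ≥ 6. From constraints 5 and 11: a ≤ b and b ≤ 5, so a ≤ 5. But 5 < 6, so no value of a works.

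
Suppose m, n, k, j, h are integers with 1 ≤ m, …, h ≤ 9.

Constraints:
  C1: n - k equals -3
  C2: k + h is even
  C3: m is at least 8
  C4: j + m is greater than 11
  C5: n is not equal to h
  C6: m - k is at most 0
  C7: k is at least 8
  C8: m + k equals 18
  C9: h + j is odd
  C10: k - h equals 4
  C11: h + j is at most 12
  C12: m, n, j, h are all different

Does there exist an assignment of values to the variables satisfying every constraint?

Try m = 9, n = 6, k = 9, j = 4, h = 5.
Check constraint 1: n - k = -3; constraint 4: j + m = 13. The remaining constraints are straightforward to verify.

Satisfiable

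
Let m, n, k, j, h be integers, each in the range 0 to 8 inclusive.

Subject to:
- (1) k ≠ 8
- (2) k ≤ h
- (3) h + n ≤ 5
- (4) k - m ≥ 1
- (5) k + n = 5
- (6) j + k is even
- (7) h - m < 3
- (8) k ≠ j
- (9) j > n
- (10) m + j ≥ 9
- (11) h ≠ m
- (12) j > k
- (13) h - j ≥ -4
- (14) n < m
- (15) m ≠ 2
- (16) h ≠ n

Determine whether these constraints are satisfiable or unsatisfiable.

Satisfiable

One satisfying assignment is m = 4, n = 0, k = 5, j = 7, h = 5.
For the less obvious constraints — constraint 3: h + n = 5; constraint 4: k - m = 1; constraint 5: k + n = 5 — and the others hold by inspection.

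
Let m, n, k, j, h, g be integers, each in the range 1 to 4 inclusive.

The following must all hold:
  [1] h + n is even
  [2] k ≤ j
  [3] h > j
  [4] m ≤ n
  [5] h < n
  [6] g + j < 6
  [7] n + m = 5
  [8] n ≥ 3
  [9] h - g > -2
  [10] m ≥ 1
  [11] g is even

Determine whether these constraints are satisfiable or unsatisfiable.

Satisfiable

Try m = 1, n = 4, k = 1, j = 1, h = 2, g = 2.
Check constraint 6: g + j = 3; constraint 7: n + m = 5. The remaining constraints are straightforward to verify.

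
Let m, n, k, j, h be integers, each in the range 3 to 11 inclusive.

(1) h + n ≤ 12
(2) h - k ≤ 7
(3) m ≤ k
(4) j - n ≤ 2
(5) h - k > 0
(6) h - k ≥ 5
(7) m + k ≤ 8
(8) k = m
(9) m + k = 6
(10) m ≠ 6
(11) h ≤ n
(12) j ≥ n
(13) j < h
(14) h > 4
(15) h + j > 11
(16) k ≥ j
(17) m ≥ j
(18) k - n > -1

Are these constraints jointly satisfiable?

Unsatisfiable

Constraints 3, 5, 11, 12, and 17 give n ≤ j, j ≤ m, m ≤ k, k < h, h ≤ n. Chaining: n ≤ j ≤ m ≤ k < h ≤ n, which forces n < n — impossible.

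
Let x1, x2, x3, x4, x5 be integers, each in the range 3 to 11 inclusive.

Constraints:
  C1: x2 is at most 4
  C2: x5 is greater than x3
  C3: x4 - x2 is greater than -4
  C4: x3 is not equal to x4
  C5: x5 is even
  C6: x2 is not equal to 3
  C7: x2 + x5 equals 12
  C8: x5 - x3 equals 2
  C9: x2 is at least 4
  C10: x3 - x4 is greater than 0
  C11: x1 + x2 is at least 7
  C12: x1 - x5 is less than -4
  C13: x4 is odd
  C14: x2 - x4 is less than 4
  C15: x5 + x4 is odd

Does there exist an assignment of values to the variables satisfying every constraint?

Satisfiable

Setting (x1, x2, x3, x4, x5) = (3, 4, 6, 3, 8) satisfies everything: constraint 3: x4 - x2 = -1; constraint 7: x2 + x5 = 12, and the others follow.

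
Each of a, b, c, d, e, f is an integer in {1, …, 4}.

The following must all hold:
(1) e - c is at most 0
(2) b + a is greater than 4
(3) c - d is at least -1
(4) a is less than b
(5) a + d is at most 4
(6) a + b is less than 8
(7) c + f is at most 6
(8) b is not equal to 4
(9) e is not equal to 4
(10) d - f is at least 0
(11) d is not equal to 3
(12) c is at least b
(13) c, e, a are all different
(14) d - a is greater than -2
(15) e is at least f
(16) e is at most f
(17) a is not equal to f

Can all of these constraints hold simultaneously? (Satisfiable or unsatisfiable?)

The assignment a = 2, b = 3, c = 4, d = 2, e = 1, f = 1 works:
  constraint 1 holds since e - c = -3.
  constraint 2 holds since b + a = 5.
  constraint 3 holds since c - d = 2.
The rest check out directly.

Satisfiable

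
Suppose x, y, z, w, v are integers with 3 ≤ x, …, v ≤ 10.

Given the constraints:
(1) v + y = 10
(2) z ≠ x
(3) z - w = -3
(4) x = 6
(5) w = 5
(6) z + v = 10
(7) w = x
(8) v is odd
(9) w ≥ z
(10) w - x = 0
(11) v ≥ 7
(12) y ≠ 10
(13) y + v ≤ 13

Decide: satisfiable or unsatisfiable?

Constraint 5 fixes w = 5 and constraint 4 fixes x = 6, but constraint 7 requires w = x. Since 5 ≠ 6, contradiction.

Unsatisfiable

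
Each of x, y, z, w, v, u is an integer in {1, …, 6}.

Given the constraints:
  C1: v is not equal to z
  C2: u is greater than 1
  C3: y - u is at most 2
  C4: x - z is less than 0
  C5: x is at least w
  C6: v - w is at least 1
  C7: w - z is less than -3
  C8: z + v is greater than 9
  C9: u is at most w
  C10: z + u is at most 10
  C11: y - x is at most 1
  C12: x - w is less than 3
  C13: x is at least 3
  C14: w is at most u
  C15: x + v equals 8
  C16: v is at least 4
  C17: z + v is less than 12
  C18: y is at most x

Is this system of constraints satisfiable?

Satisfiable

Try x = 3, y = 2, z = 6, w = 2, v = 5, u = 2.
Check constraint 3: y - u = 0; constraint 4: x - z = -3. The remaining constraints are straightforward to verify.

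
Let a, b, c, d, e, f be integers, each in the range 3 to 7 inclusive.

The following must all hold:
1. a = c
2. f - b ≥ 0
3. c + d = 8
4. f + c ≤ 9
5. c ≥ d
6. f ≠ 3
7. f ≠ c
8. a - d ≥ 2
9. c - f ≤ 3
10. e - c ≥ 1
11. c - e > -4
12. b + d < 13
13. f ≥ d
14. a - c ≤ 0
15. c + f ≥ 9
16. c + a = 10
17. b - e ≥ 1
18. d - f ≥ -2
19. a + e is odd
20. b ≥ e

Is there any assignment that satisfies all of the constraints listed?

Constraints 2, 8, 10, 14, 17, and 18 give d − f ≥ -2, f − b ≥ 0, b − e ≥ 1, e − c ≥ 1, c − a ≥ 0, a − d ≥ 2.
Adding all 6 inequalities: the left sides telescope to 0, and the right sides sum to (-2) + 0 + 1 + 1 + 0 + 2 = 2. So 0 ≥ 2, which is false.

Unsatisfiable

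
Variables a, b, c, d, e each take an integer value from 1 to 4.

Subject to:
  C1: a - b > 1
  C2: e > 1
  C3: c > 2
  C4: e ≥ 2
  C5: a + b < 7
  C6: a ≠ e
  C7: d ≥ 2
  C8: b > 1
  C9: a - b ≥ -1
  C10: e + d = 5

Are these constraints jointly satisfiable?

Setting (a, b, c, d, e) = (4, 2, 4, 2, 3) satisfies everything: constraint 1: a - b = 2; constraint 5: a + b = 6; constraint 9: a - b = 2, and the others follow.

Satisfiable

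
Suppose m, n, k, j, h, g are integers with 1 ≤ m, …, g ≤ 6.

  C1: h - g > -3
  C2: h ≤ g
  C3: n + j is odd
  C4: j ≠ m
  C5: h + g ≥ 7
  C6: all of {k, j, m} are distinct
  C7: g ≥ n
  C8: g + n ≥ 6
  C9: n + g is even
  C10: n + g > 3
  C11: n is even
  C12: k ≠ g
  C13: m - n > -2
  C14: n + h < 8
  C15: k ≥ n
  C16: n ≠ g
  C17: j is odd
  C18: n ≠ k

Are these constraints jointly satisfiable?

Try m = 2, n = 2, k = 6, j = 3, h = 3, g = 4.
Check constraint 1: h - g = -1; constraint 5: h + g = 7; constraint 8: g + n = 6. The remaining constraints are straightforward to verify.

Satisfiable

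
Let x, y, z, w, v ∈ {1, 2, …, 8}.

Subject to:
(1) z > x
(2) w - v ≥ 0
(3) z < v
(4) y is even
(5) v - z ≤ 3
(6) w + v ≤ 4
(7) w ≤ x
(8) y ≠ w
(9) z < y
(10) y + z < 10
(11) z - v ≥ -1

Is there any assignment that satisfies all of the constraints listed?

Constraints 1, 2, 3, and 7 give w ≤ x, x < z, z < v, v ≤ w. Chaining: w ≤ x < z < v ≤ w, which forces w < w — impossible.

Unsatisfiable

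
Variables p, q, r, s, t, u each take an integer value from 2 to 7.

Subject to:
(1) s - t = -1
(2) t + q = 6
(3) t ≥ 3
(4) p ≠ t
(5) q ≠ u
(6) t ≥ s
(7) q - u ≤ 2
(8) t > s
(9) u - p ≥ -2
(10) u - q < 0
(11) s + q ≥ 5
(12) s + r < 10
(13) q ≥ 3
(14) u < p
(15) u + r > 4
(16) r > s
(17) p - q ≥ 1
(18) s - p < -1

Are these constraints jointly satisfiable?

Setting (p, q, r, s, t, u) = (4, 3, 5, 2, 3, 2) satisfies everything: constraint 1: s - t = -1; constraint 2: t + q = 6; constraint 7: q - u = 1, and the others follow.

Satisfiable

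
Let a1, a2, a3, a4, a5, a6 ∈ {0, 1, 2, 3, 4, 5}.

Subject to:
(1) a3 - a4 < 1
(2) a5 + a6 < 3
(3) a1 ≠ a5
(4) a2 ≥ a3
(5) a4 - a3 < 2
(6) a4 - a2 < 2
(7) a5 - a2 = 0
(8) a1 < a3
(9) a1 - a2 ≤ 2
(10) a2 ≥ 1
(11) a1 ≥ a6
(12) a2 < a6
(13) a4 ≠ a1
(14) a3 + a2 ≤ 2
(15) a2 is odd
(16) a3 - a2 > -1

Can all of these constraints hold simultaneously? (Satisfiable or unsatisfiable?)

Unsatisfiable

Constraints 4, 8, 11, and 12 give a6 ≤ a1, a1 < a3, a3 ≤ a2, a2 < a6. Chaining: a6 ≤ a1 < a3 ≤ a2 < a6, which forces a6 < a6 — impossible.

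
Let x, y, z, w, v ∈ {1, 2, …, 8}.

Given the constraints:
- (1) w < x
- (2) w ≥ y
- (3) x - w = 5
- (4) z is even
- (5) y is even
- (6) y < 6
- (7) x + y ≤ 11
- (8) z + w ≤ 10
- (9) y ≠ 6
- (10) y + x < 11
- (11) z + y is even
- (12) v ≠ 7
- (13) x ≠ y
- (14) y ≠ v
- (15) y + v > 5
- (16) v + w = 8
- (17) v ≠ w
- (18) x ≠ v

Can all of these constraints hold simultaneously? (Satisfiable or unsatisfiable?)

Satisfiable

One satisfying assignment is x = 7, y = 2, z = 8, w = 2, v = 6.
For the less obvious constraints — constraint 3: x - w = 5; constraint 7: x + y = 9 — and the others hold by inspection.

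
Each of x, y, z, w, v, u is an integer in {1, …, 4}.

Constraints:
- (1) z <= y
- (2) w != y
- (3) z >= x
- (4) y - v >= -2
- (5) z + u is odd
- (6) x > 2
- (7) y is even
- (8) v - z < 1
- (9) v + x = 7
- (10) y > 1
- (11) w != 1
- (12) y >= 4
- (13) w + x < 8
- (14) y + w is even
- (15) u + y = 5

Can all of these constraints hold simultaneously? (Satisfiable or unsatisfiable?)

Satisfiable

Try x = 4, y = 4, z = 4, w = 2, v = 3, u = 1.
Check constraint 4: y - v = 1; constraint 8: v - z = -1. The remaining constraints are straightforward to verify.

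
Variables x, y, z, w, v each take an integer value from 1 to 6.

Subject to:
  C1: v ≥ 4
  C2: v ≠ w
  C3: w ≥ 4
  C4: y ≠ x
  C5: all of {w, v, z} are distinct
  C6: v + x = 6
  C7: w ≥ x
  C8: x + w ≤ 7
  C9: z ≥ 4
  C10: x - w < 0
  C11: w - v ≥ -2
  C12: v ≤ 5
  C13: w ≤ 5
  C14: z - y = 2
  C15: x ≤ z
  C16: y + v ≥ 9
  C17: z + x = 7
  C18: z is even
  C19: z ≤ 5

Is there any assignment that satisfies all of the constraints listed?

Unsatisfiable

Constraints 1, 3, 9, 12, 13, and 19 confine each of w, v, z to the 2 values {4, 5}.
Constraint 5 requires all 3 of them to be distinct, but only 2 values are available — impossible by the pigeonhole principle.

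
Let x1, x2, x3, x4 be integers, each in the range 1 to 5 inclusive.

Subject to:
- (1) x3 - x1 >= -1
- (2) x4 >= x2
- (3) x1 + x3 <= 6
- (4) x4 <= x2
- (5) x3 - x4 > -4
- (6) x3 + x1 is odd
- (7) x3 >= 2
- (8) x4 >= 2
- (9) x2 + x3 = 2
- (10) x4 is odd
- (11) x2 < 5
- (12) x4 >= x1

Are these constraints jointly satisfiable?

Unsatisfiable

From constraints 4 and 8: x2 ≥ x4 ≥ 2. From constraint 7: x3 ≥ 2. Hence x2 + x3 ≥ 4. But constraint 9 requires x2 + x3 = 2, and 2 < 4. Contradiction.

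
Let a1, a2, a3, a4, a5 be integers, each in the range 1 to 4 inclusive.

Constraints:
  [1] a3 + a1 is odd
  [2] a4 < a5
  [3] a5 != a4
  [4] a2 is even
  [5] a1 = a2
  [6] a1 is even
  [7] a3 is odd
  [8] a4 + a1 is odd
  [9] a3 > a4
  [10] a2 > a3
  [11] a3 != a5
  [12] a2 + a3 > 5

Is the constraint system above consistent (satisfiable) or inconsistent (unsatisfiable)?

Satisfiable

One satisfying assignment is a1 = 4, a2 = 4, a3 = 3, a4 = 1, a5 = 4.
For the less obvious constraints — constraint 1: a3 + a1 = 7 is odd; constraint 4: a2 = 4 is even; constraint 12: a2 + a3 = 7 — and the others hold by inspection.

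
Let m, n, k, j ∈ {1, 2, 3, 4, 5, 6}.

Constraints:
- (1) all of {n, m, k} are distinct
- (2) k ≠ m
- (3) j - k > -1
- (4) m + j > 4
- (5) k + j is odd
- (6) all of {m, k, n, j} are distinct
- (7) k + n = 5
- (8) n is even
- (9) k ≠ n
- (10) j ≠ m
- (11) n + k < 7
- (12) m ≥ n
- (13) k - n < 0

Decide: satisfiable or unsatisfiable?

Take m = 5, n = 4, k = 1, j = 2. Then constraint 3: j - k = 1; constraint 4: m + j = 7, and every other listed constraint is also met.

Satisfiable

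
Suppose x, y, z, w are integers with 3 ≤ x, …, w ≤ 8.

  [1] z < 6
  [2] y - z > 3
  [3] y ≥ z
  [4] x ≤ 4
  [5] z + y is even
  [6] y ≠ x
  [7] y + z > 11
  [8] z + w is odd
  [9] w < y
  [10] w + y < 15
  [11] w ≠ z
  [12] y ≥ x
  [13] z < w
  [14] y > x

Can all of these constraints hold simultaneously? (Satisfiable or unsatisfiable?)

Satisfiable

Setting (x, y, z, w) = (3, 8, 4, 5) satisfies everything: constraint 2: y - z = 4; constraint 7: y + z = 12, and the others follow.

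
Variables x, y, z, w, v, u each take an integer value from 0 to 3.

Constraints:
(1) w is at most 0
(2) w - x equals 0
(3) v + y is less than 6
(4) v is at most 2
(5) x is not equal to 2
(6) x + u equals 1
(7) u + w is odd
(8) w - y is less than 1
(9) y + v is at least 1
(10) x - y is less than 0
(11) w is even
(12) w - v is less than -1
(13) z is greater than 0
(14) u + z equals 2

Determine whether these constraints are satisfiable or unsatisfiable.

One satisfying assignment is x = 0, y = 2, z = 1, w = 0, v = 2, u = 1.
For the less obvious constraints — constraint 2: w - x = 0; constraint 3: v + y = 4 — and the others hold by inspection.

Satisfiable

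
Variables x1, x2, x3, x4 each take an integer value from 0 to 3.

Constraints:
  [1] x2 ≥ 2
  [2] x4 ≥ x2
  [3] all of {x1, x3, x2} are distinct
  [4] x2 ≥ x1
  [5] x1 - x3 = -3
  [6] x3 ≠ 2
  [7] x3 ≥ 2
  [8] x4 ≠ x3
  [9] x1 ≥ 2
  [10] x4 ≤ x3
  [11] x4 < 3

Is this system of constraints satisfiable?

Constraints 1, 7, and 9 confine each of x1, x3, x2 to the 2 values {2, 3} (the domain already gives each ≤ 3).
Constraint 3 requires all 3 of them to be distinct, but only 2 values are available — impossible by the pigeonhole principle.

Unsatisfiable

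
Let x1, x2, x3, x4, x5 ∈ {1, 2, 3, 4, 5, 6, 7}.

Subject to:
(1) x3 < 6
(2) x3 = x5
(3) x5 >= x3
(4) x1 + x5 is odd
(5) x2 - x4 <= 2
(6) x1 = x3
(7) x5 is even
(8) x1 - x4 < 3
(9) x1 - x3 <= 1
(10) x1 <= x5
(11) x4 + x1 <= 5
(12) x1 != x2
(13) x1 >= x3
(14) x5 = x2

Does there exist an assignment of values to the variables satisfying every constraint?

From constraints 2, 6, and 14, x1 = x3 = x5 = x2, so x1 = x2. But constraint 12 says x1 ≠ x2. Contradiction.

Unsatisfiable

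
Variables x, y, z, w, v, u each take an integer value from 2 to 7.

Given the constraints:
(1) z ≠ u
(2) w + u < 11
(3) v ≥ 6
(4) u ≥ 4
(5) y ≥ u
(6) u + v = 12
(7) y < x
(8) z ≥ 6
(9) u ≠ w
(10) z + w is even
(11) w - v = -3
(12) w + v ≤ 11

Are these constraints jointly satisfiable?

Satisfiable

Take x = 6, y = 5, z = 6, w = 4, v = 7, u = 5. Then constraint 2: w + u = 9; constraint 6: u + v = 12, and every other listed constraint is also met.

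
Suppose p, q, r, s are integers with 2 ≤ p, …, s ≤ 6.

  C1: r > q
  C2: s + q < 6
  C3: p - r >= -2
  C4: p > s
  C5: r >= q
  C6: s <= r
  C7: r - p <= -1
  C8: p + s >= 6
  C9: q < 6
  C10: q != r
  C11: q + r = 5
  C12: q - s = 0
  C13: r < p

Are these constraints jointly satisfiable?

Satisfiable

The assignment p = 4, q = 2, r = 3, s = 2 works:
  constraint 2 holds since s + q = 4.
  constraint 3 holds since p - r = 1.
  constraint 7 holds since r - p = -1.
The rest check out directly.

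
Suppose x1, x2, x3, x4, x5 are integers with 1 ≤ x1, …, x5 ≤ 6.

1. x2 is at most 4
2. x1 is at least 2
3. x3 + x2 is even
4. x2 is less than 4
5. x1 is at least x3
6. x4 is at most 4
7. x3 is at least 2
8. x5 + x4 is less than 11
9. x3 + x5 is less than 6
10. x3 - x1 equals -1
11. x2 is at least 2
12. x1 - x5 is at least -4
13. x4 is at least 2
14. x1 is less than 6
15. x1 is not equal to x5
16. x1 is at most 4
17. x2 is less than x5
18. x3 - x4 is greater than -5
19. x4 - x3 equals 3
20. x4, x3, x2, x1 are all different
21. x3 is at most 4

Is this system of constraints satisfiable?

Unsatisfiable

Constraints 1, 2, 6, 7, 11, 13, 16, and 21 confine each of x4, x3, x2, x1 to the 3 values {2, …, 4}.
Constraint 20 requires all 4 of them to be distinct, but only 3 values are available — impossible by the pigeonhole principle.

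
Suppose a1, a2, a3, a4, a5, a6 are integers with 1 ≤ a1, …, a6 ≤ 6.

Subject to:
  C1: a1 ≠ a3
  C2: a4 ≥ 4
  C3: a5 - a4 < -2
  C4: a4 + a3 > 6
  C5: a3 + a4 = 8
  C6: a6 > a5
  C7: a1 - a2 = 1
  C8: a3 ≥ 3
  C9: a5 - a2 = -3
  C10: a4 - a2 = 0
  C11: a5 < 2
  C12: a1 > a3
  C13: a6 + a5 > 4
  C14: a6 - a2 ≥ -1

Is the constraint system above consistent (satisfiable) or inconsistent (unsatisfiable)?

Setting (a1, a2, a3, a4, a5, a6) = (5, 4, 4, 4, 1, 4) satisfies everything: constraint 3: a5 - a4 = -3; constraint 4: a4 + a3 = 8; constraint 5: a3 + a4 = 8, and the others follow.

Satisfiable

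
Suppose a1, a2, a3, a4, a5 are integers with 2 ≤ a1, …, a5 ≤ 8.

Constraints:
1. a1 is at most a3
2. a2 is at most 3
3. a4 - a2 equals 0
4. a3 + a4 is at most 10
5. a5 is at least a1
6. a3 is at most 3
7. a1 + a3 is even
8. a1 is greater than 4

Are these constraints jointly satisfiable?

Unsatisfiable

From constraint 8: a1 ≥ 5. From constraints 1 and 6: a1 ≤ a3 and a3 ≤ 3, so a1 ≤ 3. But 3 < 5, so no value of a1 works.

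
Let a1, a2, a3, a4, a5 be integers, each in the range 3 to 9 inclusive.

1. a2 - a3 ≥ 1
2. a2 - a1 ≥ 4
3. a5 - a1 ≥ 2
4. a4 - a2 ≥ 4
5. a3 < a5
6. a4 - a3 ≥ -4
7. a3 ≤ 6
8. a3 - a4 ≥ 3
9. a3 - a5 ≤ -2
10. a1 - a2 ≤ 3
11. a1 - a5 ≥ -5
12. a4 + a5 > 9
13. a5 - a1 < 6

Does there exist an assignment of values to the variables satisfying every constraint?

Unsatisfiable

Constraints 4, 8, 9, 10, and 11 give a4 − a2 ≥ 4, a2 − a1 ≥ -3, a1 − a5 ≥ -5, a5 − a3 ≥ 2, a3 − a4 ≥ 3.
Adding all 5 inequalities: the left sides telescope to 0, and the right sides sum to 4 + (-3) + (-5) + 2 + 3 = 1. So 0 ≥ 1, which is false.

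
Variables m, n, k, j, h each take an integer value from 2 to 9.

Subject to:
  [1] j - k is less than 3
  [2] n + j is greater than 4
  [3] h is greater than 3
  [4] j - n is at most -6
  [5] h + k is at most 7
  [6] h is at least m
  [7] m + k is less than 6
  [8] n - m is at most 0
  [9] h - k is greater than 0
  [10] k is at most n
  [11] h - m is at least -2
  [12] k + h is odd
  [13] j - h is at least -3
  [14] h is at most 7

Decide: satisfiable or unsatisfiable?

Unsatisfiable

Constraints 4, 8, 11, and 13 give n − j ≥ 6, j − h ≥ -3, h − m ≥ -2, m − n ≥ 0.
Adding all 4 inequalities: the left sides telescope to 0, and the right sides sum to 6 + (-3) + (-2) + 0 = 1. So 0 ≥ 1, which is false.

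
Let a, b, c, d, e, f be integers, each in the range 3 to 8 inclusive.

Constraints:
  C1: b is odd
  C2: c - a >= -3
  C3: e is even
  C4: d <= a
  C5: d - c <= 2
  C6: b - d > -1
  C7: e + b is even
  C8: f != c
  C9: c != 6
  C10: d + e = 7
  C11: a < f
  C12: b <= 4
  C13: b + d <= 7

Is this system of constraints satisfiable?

Constraint 3 makes e even and constraint 1 makes b odd, so e + b must be odd. Constraint 7 says e + b is even — contradiction.

Unsatisfiable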